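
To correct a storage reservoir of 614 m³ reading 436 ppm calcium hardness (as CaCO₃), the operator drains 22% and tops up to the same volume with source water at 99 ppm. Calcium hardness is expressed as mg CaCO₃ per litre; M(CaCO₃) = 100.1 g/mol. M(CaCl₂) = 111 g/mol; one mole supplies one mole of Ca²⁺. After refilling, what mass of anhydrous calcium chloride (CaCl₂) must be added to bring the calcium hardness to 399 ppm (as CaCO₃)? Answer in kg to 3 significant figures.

Volume: 614 m³ = 614,000 L.
After draining 22% and refilling: 436 × 0.78 + 99 × 0.22 = 361.86 ppm.
Deficit to target: 399 − 361.86 = 37.14 mg/L.
As CaCO₃: 37.14 mg/L × 614,000 L = 22,800 g; ÷ 100.1 = 227.8 mol Ca²⁺.
Mass: 227.8 × 111 = 25,290 g.

25.3 kg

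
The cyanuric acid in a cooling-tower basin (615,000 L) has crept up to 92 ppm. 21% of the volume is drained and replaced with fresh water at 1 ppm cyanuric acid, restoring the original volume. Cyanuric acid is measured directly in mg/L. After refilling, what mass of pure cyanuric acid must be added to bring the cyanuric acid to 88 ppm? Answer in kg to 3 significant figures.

After draining 21% and refilling: 92 × 0.79 + 1 × 0.21 = 72.89 ppm.
Deficit to target: 88 − 72.89 = 15.11 mg/L.
Mass: 15.11 mg/L × 615,000 L = 9293 g cyanuric acid.

9.29 kg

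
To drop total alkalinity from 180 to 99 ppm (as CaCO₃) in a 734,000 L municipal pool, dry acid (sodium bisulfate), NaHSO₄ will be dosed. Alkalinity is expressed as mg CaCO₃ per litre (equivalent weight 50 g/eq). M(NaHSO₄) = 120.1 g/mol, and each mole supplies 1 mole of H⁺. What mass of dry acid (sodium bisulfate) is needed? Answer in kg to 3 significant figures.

143 kg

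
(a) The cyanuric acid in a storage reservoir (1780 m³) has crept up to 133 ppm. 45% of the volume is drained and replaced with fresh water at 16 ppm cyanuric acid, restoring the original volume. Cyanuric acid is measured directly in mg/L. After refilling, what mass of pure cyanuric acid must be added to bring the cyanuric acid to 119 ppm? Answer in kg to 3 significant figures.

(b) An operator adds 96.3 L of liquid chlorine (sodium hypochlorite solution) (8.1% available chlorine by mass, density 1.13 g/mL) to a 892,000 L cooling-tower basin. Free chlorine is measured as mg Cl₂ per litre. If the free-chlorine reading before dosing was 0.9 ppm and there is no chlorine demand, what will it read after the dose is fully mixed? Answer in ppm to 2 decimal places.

(a) 68.8 kg; (b) 10.78 ppm

(a) Volume: 1780 m³ = 1,780,000 L.
(a) After draining 45% and refilling: 133 × 0.55 + 16 × 0.45 = 80.35 ppm.
(a) Deficit to target: 119 − 80.35 = 38.65 mg/L.
(a) Mass: 38.65 mg/L × 1,780,000 L = 68,800 g cyanuric acid.

(b) Mass of solution: 96.3 L × 1000 mL/L × 1.13 g/mL = 108,800 g.
(b) Available chlorine delivered: 108,800 g × 0.081 = 8814 g as Cl₂.
(b) Concentration rise: 8814 g / 892,000 L = 9.882 mg/L = 9.88 ppm.
(b) Final FC: 0.9 + 9.88 = 10.78 ppm.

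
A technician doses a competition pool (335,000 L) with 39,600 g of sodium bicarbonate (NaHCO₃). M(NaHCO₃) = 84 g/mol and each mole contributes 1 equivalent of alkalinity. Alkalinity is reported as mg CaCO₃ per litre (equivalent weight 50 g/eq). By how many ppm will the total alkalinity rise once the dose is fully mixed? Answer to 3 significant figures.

Moles of NaHCO₃: 39,600 g ÷ 84 g/mol = 471.4 mol → 471.4 eq of alkalinity.
As CaCO₃: 471.4 eq × 50 g/eq = 23,570 g.
Rise: 23,570 g / 335,000 L × 1000 = 70.36 mg/L.

70.4 ppm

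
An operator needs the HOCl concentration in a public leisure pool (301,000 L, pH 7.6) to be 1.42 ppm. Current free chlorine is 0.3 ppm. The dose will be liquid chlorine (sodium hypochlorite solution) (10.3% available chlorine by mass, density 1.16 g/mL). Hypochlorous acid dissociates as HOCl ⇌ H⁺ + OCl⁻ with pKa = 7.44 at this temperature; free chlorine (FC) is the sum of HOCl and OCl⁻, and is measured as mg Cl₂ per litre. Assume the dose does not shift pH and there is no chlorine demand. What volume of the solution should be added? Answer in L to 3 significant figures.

7.99 L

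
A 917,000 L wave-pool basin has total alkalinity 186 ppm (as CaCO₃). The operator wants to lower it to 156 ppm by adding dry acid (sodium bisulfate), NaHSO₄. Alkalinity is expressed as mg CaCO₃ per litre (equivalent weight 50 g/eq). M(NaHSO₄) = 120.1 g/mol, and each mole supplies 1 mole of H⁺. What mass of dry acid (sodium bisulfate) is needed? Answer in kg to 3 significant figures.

66.1 kg

Alkalinity to neutralize: (186 − 156) = 30 mg/L as CaCO₃ × 917,000 L = 27,510 g as CaCO₃.
Equivalents of H⁺ required: 27,510 ÷ 50 g/eq = 550.2 eq = 550.2 mol NaHSO₄.
Mass of NaHSO₄: 550.2 × 120.1 = 66,080 g.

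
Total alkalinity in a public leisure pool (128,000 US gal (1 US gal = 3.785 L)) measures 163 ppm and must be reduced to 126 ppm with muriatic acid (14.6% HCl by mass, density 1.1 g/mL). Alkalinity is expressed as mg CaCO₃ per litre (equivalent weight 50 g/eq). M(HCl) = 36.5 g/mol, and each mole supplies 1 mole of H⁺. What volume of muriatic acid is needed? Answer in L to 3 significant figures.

81.5 L

Volume: 128,000 US gal × 3.785 L/gal = 484,480 L.
Alkalinity to neutralize: (163 − 126) = 37 mg/L as CaCO₃ × 484,480 L = 17,930 g as CaCO₃.
Equivalents of H⁺ required: 17,930 ÷ 50 g/eq = 358.5 eq = 358.5 mol HCl.
Mass of HCl: 358.5 × 36.5 = 13,090 g.
Mass of 14.6% solution: 13,090 / 0.146 = 89,630 g.
Volume: 89,630 g ÷ 1.1 g/mL = 81,480 mL.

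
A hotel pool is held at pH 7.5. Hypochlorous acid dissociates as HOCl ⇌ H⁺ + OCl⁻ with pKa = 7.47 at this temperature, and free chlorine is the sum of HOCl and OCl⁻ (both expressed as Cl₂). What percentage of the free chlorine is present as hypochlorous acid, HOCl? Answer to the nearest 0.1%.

48.3%

[OCl⁻]/[HOCl] = 10^(pH − pKa) = 10^(7.5 − 7.47) = 10^0.03 = 1.072.
Fraction as HOCl = 1 / (1 + 1.072) = 0.4827.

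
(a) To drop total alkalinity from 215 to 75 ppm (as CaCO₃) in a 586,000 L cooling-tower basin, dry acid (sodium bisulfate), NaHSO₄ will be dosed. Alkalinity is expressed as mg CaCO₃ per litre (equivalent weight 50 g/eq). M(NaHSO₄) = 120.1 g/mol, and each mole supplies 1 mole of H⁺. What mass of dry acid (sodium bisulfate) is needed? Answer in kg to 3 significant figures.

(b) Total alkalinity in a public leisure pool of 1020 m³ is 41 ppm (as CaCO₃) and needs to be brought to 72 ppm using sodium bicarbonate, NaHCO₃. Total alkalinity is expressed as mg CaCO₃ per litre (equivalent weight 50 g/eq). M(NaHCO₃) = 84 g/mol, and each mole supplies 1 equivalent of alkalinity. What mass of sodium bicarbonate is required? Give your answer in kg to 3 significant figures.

(a) Alkalinity to neutralize: (215 − 75) = 140 mg/L as CaCO₃ × 586,000 L = 82,040 g as CaCO₃.
(a) Equivalents of H⁺ required: 82,040 ÷ 50 g/eq = 1641 eq = 1641 mol NaHSO₄.
(a) Mass of NaHSO₄: 1641 × 120.1 = 197,100 g.

(b) Volume: 1020 m³ = 1,020,000 L.
(b) Alkalinity to add: (72 − 41) = 31 mg/L as CaCO₃ × 1,020,000 L = 31,620 g as CaCO₃.
(b) Equivalents: 31,620 g ÷ 50 g/eq = 632.4 eq.
(b) NaHCO₃ supplies 1 eq per mole → 632.4 mol.
(b) Mass: 632.4 mol × 84 g/mol = 53,120 g.

(a) 197 kg; (b) 53.1 kg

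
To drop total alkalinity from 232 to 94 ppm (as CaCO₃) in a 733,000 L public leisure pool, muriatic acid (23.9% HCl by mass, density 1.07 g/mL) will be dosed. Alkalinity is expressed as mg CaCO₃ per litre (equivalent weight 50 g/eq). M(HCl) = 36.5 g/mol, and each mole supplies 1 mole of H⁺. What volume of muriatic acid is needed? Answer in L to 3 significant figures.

289 L

Alkalinity to neutralize: (232 − 94) = 138 mg/L as CaCO₃ × 733,000 L = 101,200 g as CaCO₃.
Equivalents of H⁺ required: 101,200 ÷ 50 g/eq = 2023 eq = 2023 mol HCl.
Mass of HCl: 2023 × 36.5 = 73,840 g.
Mass of 23.9% solution: 73,840 / 0.239 = 309,000 g.
Volume: 309,000 g ÷ 1.07 g/mL = 288,800 mL.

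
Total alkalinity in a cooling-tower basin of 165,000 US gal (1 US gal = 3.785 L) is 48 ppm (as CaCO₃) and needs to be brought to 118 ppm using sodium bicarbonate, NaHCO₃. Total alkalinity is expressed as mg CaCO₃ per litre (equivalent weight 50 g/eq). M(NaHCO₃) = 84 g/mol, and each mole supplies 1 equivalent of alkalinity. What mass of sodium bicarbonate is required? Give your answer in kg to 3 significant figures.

Volume: 165,000 US gal × 3.785 L/gal = 624,525 L.
Alkalinity to add: (118 − 48) = 70 mg/L as CaCO₃ × 624,525 L = 43,720 g as CaCO₃.
Equivalents: 43,720 g ÷ 50 g/eq = 874.3 eq.
NaHCO₃ supplies 1 eq per mole → 874.3 mol.
Mass: 874.3 mol × 84 g/mol = 73,440 g.

73.4 kg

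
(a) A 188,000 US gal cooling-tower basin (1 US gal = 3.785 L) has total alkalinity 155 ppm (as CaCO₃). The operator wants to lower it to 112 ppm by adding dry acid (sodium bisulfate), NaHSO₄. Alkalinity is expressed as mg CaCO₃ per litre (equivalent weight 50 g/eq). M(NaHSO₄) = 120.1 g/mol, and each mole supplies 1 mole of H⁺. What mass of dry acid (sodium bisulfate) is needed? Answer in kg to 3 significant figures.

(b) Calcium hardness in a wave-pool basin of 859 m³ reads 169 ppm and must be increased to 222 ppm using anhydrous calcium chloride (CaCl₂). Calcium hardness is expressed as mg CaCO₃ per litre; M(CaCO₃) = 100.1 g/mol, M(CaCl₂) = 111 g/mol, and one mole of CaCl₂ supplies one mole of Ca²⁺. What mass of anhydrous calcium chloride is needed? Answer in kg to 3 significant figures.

(a) 73.5 kg; (b) 50.5 kg

(a) Volume: 188,000 US gal × 3.785 L/gal = 711,580 L.
(a) Alkalinity to neutralize: (155 − 112) = 43 mg/L as CaCO₃ × 711,580 L = 30,600 g as CaCO₃.
(a) Equivalents of H⁺ required: 30,600 ÷ 50 g/eq = 612 eq = 612 mol NaHSO₄.
(a) Mass of NaHSO₄: 612 × 120.1 = 73,500 g.

(b) Volume: 859 m³ = 859,000 L.
(b) Hardness to add: (222 − 169) = 53 mg/L as CaCO₃ × 859,000 L = 45,530 g as CaCO₃.
(b) Moles of Ca²⁺ (1 mol Ca²⁺ ≡ 1 mol CaCO₃): 45,530 / 100.1 g/mol = 454.8 mol.
(b) Mass of CaCl₂: 454.8 × 111 = 50,480 g.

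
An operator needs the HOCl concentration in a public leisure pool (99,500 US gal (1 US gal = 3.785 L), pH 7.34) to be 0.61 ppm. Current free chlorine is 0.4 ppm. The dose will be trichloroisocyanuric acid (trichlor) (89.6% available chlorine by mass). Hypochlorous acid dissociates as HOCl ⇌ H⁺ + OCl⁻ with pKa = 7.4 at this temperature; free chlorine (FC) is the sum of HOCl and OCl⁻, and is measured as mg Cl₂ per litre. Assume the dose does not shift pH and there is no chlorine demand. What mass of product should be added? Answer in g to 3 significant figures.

Volume: 99,500 US gal × 3.785 L/gal = 376,608 L.
[OCl⁻]/[HOCl] = 10^(pH − pKa) = 10^(7.34 − 7.4) = 0.871; fraction as HOCl = 1/(1 + 0.871) = 0.5345.
Free chlorine required for 0.61 ppm HOCl: 0.61 / 0.5345 = 1.141 ppm.
FC to add: 1.141 − 0.4 = 0.7413 mg/L as Cl₂.
Cl₂ equivalent: 0.7413 mg/L × 376,608 L = 279.2 g.
Product at 89.6% available Cl: 279.2 / 0.896 = 311.6 g.

312 g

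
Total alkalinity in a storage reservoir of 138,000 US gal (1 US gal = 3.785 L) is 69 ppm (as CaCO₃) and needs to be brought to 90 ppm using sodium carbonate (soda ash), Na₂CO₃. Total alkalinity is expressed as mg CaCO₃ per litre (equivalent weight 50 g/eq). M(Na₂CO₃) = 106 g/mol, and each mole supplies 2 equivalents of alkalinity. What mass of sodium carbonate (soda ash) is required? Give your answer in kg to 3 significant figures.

11.6 kg

Volume: 138,000 US gal × 3.785 L/gal = 522,330 L.
Alkalinity to add: (90 − 69) = 21 mg/L as CaCO₃ × 522,330 L = 10,970 g as CaCO₃.
Equivalents: 10,970 g ÷ 50 g/eq = 219.4 eq.
Each mole of Na₂CO₃ supplies 2 eq, so 219.4 / 2 = 109.7 mol.
Mass: 109.7 mol × 106 g/mol = 11,630 g.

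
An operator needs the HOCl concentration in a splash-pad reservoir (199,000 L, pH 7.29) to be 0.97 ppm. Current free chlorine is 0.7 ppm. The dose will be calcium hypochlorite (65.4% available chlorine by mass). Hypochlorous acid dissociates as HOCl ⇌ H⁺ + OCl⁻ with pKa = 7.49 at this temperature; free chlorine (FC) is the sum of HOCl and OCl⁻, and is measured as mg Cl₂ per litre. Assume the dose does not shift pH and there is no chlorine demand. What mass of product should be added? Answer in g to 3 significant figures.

268 g

[OCl⁻]/[HOCl] = 10^(pH − pKa) = 10^(7.29 − 7.49) = 0.631; fraction as HOCl = 1/(1 + 0.631) = 0.6131.
Free chlorine required for 0.97 ppm HOCl: 0.97 / 0.6131 = 1.582 ppm.
FC to add: 1.582 − 0.7 = 0.882 mg/L as Cl₂.
Cl₂ equivalent: 0.882 mg/L × 199,000 L = 175.5 g.
Product at 65.4% available Cl: 175.5 / 0.654 = 268.4 g.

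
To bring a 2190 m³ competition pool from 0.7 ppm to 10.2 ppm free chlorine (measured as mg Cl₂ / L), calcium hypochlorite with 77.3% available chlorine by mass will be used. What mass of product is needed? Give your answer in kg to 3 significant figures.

Volume: 2190 m³ = 2,190,000 L.
Chlorine deficit: 10.2 − 0.7 = 9.5 ppm = 9.5 mg/L as Cl₂.
Cl₂ equivalent needed: 9.5 mg/L × 2,190,000 L = 20,800,000 mg = 20,800 g.
Product at 77.3% available chlorine: 20,800 / 0.773 = 26,910 g.

26.9 kg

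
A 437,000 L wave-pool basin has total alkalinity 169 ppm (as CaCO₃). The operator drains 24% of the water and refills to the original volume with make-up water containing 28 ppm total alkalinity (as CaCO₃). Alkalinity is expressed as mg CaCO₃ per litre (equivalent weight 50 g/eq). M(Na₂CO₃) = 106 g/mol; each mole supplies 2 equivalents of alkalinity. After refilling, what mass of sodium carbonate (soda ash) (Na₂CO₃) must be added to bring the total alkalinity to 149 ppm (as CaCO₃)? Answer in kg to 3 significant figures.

6.41 kg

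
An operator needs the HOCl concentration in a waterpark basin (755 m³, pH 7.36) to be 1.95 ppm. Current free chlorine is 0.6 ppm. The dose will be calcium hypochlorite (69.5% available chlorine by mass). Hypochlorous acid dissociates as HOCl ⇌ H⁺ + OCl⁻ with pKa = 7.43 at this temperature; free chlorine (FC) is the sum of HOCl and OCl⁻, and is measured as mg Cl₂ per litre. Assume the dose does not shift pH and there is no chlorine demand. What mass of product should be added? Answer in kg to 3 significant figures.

Volume: 755 m³ = 755,000 L.
[OCl⁻]/[HOCl] = 10^(pH − pKa) = 10^(7.36 − 7.43) = 0.8511; fraction as HOCl = 1/(1 + 0.8511) = 0.5402.
Free chlorine required for 1.95 ppm HOCl: 1.95 / 0.5402 = 3.61 ppm.
FC to add: 3.61 − 0.6 = 3.01 mg/L as Cl₂.
Cl₂ equivalent: 3.01 mg/L × 755,000 L = 2272 g.
Product at 69.5% available Cl: 2272 / 0.695 = 3270 g.

3.27 kg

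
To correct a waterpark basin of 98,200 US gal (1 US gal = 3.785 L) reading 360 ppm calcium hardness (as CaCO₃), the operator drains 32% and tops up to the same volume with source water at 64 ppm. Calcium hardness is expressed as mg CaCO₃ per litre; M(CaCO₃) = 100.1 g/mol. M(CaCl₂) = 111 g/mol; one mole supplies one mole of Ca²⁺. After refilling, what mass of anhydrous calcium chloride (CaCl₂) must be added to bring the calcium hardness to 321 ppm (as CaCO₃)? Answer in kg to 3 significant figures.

Volume: 98,200 US gal × 3.785 L/gal = 371,687 L.
After draining 32% and refilling: 360 × 0.68 + 64 × 0.32 = 265.28 ppm.
Deficit to target: 321 − 265.28 = 55.72 mg/L.
As CaCO₃: 55.72 mg/L × 371,687 L = 20,710 g; ÷ 100.1 = 206.9 mol Ca²⁺.
Mass: 206.9 × 111 = 22,970 g.

23.0 kg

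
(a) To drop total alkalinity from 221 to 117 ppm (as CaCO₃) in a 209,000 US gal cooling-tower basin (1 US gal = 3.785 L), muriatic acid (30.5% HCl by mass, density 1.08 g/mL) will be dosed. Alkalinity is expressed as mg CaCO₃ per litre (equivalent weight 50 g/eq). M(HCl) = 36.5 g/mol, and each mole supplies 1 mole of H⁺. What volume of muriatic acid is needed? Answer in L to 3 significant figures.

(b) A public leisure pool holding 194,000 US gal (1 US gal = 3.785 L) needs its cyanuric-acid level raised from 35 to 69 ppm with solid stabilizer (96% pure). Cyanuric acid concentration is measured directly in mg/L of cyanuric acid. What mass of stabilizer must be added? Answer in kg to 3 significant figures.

(a) Volume: 209,000 US gal × 3.785 L/gal = 791,065 L.
(a) Alkalinity to neutralize: (221 − 117) = 104 mg/L as CaCO₃ × 791,065 L = 82,270 g as CaCO₃.
(a) Equivalents of H⁺ required: 82,270 ÷ 50 g/eq = 1645 eq = 1645 mol HCl.
(a) Mass of HCl: 1645 × 36.5 = 60,060 g.
(a) Mass of 30.5% solution: 60,060 / 0.305 = 196,900 g.
(a) Volume: 196,900 g ÷ 1.08 g/mL = 182,300 mL.

(b) Volume: 194,000 US gal × 3.785 L/gal = 734,290 L.
(b) CYA to add: (69 − 35) = 34 mg/L × 734,290 L = 24,970 g cyanuric acid.
(b) At 96% purity: 24,970 / 0.96 = 26,010 g product.

(a) 182 L; (b) 26.0 kg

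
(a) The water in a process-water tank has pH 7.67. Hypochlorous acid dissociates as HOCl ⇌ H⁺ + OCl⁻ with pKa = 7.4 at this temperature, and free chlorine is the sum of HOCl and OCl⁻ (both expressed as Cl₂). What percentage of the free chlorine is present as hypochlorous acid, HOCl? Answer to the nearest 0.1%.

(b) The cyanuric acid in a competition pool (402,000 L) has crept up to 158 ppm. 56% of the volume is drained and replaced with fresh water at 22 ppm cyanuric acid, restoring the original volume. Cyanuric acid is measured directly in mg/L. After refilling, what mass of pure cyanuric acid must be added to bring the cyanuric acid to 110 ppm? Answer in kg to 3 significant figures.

(a) [OCl⁻]/[HOCl] = 10^(pH − pKa) = 10^(7.67 − 7.4) = 10^0.27 = 1.862.
(a) Fraction as HOCl = 1 / (1 + 1.862) = 0.3494.

(b) After draining 56% and refilling: 158 × 0.44 + 22 × 0.56 = 81.84 ppm.
(b) Deficit to target: 110 − 81.84 = 28.16 mg/L.
(b) Mass: 28.16 mg/L × 402,000 L = 11,320 g cyanuric acid.

(a) 34.9%; (b) 11.3 kg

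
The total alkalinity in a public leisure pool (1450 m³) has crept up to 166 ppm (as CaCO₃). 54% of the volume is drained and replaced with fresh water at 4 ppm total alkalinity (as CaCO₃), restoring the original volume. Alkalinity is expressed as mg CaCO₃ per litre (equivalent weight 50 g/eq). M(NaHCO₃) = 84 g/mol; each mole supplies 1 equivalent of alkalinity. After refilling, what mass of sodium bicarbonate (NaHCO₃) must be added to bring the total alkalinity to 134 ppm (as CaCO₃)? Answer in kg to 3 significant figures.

135 kg

Volume: 1450 m³ = 1,450,000 L.
After draining 54% and refilling: 166 × 0.46 + 4 × 0.54 = 78.52 ppm.
Deficit to target: 134 − 78.52 = 55.48 mg/L.
As CaCO₃: 55.48 mg/L × 1,450,000 L = 80,450 g; ÷ 50 g/eq ÷ 1 = 1609 mol NaHCO₃.
Mass: 1609 × 84 = 135,100 g.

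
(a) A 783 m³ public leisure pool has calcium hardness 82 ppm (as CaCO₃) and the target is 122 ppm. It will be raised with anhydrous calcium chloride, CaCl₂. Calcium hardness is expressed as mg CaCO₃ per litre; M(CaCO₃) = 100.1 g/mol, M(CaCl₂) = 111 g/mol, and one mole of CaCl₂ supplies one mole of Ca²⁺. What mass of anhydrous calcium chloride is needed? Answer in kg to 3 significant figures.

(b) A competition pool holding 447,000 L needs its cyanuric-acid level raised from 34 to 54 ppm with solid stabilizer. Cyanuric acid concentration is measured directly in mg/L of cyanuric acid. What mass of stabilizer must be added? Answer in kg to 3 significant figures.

(a) 34.7 kg; (b) 8.94 kg

(a) Volume: 783 m³ = 783,000 L.
(a) Hardness to add: (122 − 82) = 40 mg/L as CaCO₃ × 783,000 L = 31,320 g as CaCO₃.
(a) Moles of Ca²⁺ (1 mol Ca²⁺ ≡ 1 mol CaCO₃): 31,320 / 100.1 g/mol = 312.9 mol.
(a) Mass of CaCl₂: 312.9 × 111 = 34,730 g.

(b) CYA to add: (54 − 34) = 20 mg/L × 447,000 L = 8940 g cyanuric acid.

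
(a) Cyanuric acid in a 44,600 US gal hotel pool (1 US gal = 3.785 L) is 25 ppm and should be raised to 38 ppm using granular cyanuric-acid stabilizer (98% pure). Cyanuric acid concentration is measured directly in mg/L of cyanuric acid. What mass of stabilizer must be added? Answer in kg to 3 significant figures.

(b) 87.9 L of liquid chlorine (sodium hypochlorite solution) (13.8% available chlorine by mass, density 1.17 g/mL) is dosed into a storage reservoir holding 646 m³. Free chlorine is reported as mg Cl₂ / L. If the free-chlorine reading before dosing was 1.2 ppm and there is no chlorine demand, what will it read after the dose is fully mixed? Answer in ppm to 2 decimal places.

(a) 2.24 kg; (b) 23.17 ppm

(a) Volume: 44,600 US gal × 3.785 L/gal = 168,811 L.
(a) CYA to add: (38 − 25) = 13 mg/L × 168,811 L = 2195 g cyanuric acid.
(a) At 98% purity: 2195 / 0.98 = 2239 g product.

(b) Volume: 646 m³ = 646,000 L.
(b) Mass of solution: 87.9 L × 1000 mL/L × 1.17 g/mL = 102,800 g.
(b) Available chlorine delivered: 102,800 g × 0.138 = 14,190 g as Cl₂.
(b) Concentration rise: 14,190 g / 646,000 L = 21.97 mg/L = 21.97 ppm.
(b) Final FC: 1.2 + 21.97 = 23.17 ppm.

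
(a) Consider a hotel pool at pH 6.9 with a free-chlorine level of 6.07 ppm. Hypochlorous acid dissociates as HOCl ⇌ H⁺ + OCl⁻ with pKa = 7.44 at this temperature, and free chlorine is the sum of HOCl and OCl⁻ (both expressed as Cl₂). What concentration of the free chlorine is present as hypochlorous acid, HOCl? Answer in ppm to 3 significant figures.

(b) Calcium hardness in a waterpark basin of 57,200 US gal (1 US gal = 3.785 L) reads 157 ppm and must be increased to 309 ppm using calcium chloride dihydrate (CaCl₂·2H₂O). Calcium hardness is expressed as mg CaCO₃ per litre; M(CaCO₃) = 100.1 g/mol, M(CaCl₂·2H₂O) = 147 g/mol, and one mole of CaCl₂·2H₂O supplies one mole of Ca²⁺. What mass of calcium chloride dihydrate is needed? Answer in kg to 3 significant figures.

(a) [OCl⁻]/[HOCl] = 10^(pH − pKa) = 10^(6.9 − 7.44) = 10^-0.54 = 0.2884.
(a) Fraction as HOCl = 1 / (1 + 0.2884) = 0.7762.
(a) HOCl = 0.7762 × 6.07 ppm = 4.711 ppm.

(b) Volume: 57,200 US gal × 3.785 L/gal = 216,502 L.
(b) Hardness to add: (309 − 157) = 152 mg/L as CaCO₃ × 216,502 L = 32,910 g as CaCO₃.
(b) Moles of Ca²⁺ (1 mol Ca²⁺ ≡ 1 mol CaCO₃): 32,910 / 100.1 g/mol = 328.8 mol.
(b) Mass of CaCl₂·2H₂O: 328.8 × 147 = 48,330 g.

(a) 4.71 ppm; (b) 48.3 kg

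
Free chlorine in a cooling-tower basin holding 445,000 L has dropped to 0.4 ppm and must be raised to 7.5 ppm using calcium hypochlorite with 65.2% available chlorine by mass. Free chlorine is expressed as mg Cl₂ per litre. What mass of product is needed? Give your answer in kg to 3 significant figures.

4.85 kg

Chlorine deficit: 7.5 − 0.4 = 7.1 ppm = 7.1 mg/L as Cl₂.
Cl₂ equivalent needed: 7.1 mg/L × 445,000 L = 3,160,000 mg = 3160 g.
Product at 65.2% available chlorine: 3160 / 0.652 = 4846 g.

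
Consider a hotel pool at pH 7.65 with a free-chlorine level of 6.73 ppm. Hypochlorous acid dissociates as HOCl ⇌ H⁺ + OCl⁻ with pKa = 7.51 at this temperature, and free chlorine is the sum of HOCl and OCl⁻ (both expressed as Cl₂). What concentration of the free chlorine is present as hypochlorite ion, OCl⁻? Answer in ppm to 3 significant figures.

[OCl⁻]/[HOCl] = 10^(pH − pKa) = 10^(7.65 − 7.51) = 10^0.14 = 1.38.
Fraction as HOCl = 1 / (1 + 1.38) = 0.4201.
OCl⁻ = (1 − 0.4201) × 6.73 ppm = 3.903 ppm.

3.90 ppm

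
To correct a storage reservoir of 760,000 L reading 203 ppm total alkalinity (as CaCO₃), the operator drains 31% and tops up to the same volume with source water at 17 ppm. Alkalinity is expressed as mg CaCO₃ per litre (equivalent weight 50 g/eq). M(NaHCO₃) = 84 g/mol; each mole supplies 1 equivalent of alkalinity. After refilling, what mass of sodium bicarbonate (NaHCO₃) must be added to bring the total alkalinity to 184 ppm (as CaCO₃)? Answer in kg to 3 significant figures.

After draining 31% and refilling: 203 × 0.69 + 17 × 0.31 = 145.34 ppm.
Deficit to target: 184 − 145.34 = 38.66 mg/L.
As CaCO₃: 38.66 mg/L × 760,000 L = 29,380 g; ÷ 50 g/eq ÷ 1 = 587.6 mol NaHCO₃.
Mass: 587.6 × 84 = 49,360 g.

49.4 kg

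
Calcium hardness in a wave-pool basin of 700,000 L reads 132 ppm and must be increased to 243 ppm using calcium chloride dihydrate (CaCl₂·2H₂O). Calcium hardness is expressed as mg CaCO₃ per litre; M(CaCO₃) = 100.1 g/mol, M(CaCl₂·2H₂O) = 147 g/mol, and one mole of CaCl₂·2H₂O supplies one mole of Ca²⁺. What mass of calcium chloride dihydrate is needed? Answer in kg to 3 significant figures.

Hardness to add: (243 − 132) = 111 mg/L as CaCO₃ × 700,000 L = 77,700 g as CaCO₃.
Moles of Ca²⁺ (1 mol Ca²⁺ ≡ 1 mol CaCO₃): 77,700 / 100.1 g/mol = 776.2 mol.
Mass of CaCl₂·2H₂O: 776.2 × 147 = 114,100 g.

114 kg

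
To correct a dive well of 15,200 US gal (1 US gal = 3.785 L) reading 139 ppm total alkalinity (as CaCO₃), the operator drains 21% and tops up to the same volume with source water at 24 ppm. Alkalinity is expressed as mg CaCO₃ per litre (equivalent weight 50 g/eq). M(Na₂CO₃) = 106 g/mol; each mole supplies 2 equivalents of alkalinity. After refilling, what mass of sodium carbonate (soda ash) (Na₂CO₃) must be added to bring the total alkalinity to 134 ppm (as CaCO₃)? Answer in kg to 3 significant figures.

Volume: 15,200 US gal × 3.785 L/gal = 57,532 L.
After draining 21% and refilling: 139 × 0.79 + 24 × 0.21 = 114.85 ppm.
Deficit to target: 134 − 114.85 = 19.15 mg/L.
As CaCO₃: 19.15 mg/L × 57,532 L = 1102 g; ÷ 50 g/eq ÷ 2 = 11.02 mol Na₂CO₃.
Mass: 11.02 × 106 = 1168 g.

1.17 kg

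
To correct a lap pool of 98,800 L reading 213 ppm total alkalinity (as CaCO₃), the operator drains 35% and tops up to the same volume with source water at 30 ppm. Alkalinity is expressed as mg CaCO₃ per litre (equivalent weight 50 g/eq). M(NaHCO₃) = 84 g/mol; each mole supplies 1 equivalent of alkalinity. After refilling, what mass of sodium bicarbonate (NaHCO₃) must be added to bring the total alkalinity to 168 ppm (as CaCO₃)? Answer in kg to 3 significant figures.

3.16 kg

After draining 35% and refilling: 213 × 0.65 + 30 × 0.35 = 148.95 ppm.
Deficit to target: 168 − 148.95 = 19.05 mg/L.
As CaCO₃: 19.05 mg/L × 98,800 L = 1882 g; ÷ 50 g/eq ÷ 1 = 37.64 mol NaHCO₃.
Mass: 37.64 × 84 = 3162 g.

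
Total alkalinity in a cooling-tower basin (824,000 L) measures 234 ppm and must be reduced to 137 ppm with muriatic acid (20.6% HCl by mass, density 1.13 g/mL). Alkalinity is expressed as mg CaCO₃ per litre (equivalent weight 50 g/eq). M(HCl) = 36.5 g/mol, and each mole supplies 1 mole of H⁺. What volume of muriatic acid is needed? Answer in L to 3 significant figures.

Alkalinity to neutralize: (234 − 137) = 97 mg/L as CaCO₃ × 824,000 L = 79,930 g as CaCO₃.
Equivalents of H⁺ required: 79,930 ÷ 50 g/eq = 1599 eq = 1599 mol HCl.
Mass of HCl: 1599 × 36.5 = 58,350 g.
Mass of 20.6% solution: 58,350 / 0.206 = 283,200 g.
Volume: 283,200 g ÷ 1.13 g/mL = 250,700 mL.

251 L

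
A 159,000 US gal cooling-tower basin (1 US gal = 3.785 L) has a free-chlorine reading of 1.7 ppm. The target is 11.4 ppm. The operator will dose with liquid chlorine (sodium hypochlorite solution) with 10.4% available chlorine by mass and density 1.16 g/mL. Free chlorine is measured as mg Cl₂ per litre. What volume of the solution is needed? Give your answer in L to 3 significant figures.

48.4 L

Volume: 159,000 US gal × 3.785 L/gal = 601,815 L.
Chlorine deficit: 11.4 − 1.7 = 9.7 ppm = 9.7 mg/L as Cl₂.
Cl₂ equivalent needed: 9.7 mg/L × 601,815 L = 5,838,000 mg = 5838 g.
Product at 10.4% available chlorine: 5838 / 0.104 = 56,130 g.
Volume at density 1.16 g/mL: 56,130 g ÷ 1.16 g/mL = 48,390 mL.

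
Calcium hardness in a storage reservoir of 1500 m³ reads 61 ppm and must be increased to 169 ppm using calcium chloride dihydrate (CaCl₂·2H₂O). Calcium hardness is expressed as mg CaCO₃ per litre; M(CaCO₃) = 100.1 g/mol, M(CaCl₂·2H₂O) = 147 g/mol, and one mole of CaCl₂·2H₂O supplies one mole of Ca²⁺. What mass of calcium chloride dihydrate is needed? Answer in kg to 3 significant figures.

Volume: 1500 m³ = 1,500,000 L.
Hardness to add: (169 − 61) = 108 mg/L as CaCO₃ × 1,500,000 L = 162,000 g as CaCO₃.
Moles of Ca²⁺ (1 mol Ca²⁺ ≡ 1 mol CaCO₃): 162,000 / 100.1 g/mol = 1618 mol.
Mass of CaCl₂·2H₂O: 1618 × 147 = 237,900 g.

238 kg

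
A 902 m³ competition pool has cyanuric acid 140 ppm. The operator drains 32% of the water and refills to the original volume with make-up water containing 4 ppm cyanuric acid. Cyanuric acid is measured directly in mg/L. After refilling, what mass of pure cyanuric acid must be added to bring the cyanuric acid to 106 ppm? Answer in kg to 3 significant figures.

Volume: 902 m³ = 902,000 L.
After draining 32% and refilling: 140 × 0.68 + 4 × 0.32 = 96.48 ppm.
Deficit to target: 106 − 96.48 = 9.52 mg/L.
Mass: 9.52 mg/L × 902,000 L = 8587 g cyanuric acid.

8.59 kg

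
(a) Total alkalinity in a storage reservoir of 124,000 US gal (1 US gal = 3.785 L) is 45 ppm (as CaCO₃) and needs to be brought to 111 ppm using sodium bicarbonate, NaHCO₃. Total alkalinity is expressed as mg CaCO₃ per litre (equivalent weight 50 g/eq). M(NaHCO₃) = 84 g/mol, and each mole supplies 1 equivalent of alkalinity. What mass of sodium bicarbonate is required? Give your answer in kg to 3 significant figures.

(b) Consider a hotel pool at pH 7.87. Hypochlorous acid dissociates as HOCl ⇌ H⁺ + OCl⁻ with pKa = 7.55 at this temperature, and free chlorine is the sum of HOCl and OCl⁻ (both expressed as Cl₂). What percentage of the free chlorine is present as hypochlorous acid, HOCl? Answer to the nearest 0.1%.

(a) Volume: 124,000 US gal × 3.785 L/gal = 469,340 L.
(a) Alkalinity to add: (111 − 45) = 66 mg/L as CaCO₃ × 469,340 L = 30,980 g as CaCO₃.
(a) Equivalents: 30,980 g ÷ 50 g/eq = 619.5 eq.
(a) NaHCO₃ supplies 1 eq per mole → 619.5 mol.
(a) Mass: 619.5 mol × 84 g/mol = 52,040 g.

(b) [OCl⁻]/[HOCl] = 10^(pH − pKa) = 10^(7.87 − 7.55) = 10^0.32 = 2.089.
(b) Fraction as HOCl = 1 / (1 + 2.089) = 0.3237.

(a) 52.0 kg; (b) 32.4%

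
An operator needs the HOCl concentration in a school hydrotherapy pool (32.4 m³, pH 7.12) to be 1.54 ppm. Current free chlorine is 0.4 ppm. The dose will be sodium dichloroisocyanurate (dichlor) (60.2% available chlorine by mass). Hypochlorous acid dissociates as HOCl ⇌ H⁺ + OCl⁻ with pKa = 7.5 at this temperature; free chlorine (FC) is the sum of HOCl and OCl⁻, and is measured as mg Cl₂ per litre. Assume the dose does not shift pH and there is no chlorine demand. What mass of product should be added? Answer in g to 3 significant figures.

95.9 g

Volume: 32.4 m³ = 32,400 L.
[OCl⁻]/[HOCl] = 10^(pH − pKa) = 10^(7.12 − 7.5) = 0.4169; fraction as HOCl = 1/(1 + 0.4169) = 0.7058.
Free chlorine required for 1.54 ppm HOCl: 1.54 / 0.7058 = 2.182 ppm.
FC to add: 2.182 − 0.4 = 1.782 mg/L as Cl₂.
Cl₂ equivalent: 1.782 mg/L × 32,400 L = 57.74 g.
Product at 60.2% available Cl: 57.74 / 0.602 = 95.91 g.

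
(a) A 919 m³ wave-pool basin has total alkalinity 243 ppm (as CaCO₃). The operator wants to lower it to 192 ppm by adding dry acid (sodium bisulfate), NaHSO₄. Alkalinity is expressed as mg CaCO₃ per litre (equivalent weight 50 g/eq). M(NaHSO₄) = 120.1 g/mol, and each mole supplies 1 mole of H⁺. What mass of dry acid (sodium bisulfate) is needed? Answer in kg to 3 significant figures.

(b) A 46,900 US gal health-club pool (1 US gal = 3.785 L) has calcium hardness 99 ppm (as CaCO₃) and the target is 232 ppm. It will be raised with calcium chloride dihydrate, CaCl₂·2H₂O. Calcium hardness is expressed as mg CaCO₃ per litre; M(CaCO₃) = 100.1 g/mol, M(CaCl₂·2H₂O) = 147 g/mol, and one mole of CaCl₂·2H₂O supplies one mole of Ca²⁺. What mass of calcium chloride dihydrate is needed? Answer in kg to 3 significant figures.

(a) 113 kg; (b) 34.7 kg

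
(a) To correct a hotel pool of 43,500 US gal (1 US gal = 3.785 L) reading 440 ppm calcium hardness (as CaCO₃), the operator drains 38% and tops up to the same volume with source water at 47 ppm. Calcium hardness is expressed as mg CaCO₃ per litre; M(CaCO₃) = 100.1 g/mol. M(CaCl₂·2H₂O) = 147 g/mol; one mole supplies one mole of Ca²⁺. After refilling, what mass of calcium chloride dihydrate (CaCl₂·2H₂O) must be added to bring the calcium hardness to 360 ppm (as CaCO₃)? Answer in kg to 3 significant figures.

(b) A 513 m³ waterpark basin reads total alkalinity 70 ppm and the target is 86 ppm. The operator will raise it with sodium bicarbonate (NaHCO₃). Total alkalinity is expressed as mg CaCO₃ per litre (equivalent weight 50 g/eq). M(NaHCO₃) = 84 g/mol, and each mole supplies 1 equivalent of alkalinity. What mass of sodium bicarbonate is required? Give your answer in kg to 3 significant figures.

(a) 16.8 kg; (b) 13.8 kg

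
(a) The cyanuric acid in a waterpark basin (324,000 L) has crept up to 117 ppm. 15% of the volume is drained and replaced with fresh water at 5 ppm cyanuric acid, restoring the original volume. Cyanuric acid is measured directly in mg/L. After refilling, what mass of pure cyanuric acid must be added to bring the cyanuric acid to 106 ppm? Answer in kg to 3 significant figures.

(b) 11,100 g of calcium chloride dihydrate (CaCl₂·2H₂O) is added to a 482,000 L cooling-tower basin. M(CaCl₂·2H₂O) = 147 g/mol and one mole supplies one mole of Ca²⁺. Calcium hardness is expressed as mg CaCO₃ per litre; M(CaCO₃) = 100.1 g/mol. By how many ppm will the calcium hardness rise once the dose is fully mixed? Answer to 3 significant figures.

(a) 1.88 kg; (b) 15.7 ppm

(a) After draining 15% and refilling: 117 × 0.85 + 5 × 0.15 = 100.2 ppm.
(a) Deficit to target: 106 − 100.2 = 5.8 mg/L.
(a) Mass: 5.8 mg/L × 324,000 L = 1879 g cyanuric acid.

(b) Moles of Ca²⁺: 11,100 g ÷ 147 g/mol = 75.51 mol.
(b) As CaCO₃: 75.51 mol × 100.1 g/mol = 7559 g.
(b) Rise: 7559 g / 482,000 L × 1000 = 15.68 mg/L.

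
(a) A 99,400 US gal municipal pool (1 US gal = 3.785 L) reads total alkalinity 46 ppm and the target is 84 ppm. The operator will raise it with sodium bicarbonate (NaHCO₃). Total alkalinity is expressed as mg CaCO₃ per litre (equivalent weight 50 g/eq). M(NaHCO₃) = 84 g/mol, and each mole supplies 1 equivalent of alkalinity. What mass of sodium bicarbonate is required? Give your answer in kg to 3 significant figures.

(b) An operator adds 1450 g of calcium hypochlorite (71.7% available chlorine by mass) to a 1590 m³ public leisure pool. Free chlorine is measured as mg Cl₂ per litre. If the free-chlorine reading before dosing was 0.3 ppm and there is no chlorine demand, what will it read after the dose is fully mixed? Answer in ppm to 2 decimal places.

(a) 24.0 kg; (b) 0.95 ppm

(a) Volume: 99,400 US gal × 3.785 L/gal = 376,229 L.
(a) Alkalinity to add: (84 − 46) = 38 mg/L as CaCO₃ × 376,229 L = 14,300 g as CaCO₃.
(a) Equivalents: 14,300 g ÷ 50 g/eq = 285.9 eq.
(a) NaHCO₃ supplies 1 eq per mole → 285.9 mol.
(a) Mass: 285.9 mol × 84 g/mol = 24,020 g.

(b) Volume: 1590 m³ = 1,590,000 L.
(b) Available chlorine delivered: 1450 g × 0.717 = 1040 g as Cl₂.
(b) Concentration rise: 1040 g / 1,590,000 L = 0.6539 mg/L = 0.65 ppm.
(b) Final FC: 0.3 + 0.65 = 0.95 ppm.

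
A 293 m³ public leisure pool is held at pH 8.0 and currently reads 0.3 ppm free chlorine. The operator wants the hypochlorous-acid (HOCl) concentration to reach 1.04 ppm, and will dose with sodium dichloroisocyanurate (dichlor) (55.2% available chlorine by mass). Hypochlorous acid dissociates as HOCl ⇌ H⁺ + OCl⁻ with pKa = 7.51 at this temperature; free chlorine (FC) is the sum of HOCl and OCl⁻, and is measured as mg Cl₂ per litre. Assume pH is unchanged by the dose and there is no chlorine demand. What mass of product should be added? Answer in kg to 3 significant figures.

2.10 kg

Volume: 293 m³ = 293,000 L.
[OCl⁻]/[HOCl] = 10^(pH − pKa) = 10^(8.0 − 7.51) = 3.09; fraction as HOCl = 1/(1 + 3.09) = 0.2445.
Free chlorine required for 1.04 ppm HOCl: 1.04 / 0.2445 = 4.254 ppm.
FC to add: 4.254 − 0.3 = 3.954 mg/L as Cl₂.
Cl₂ equivalent: 3.954 mg/L × 293,000 L = 1158 g.
Product at 55.2% available Cl: 1158 / 0.552 = 2099 g.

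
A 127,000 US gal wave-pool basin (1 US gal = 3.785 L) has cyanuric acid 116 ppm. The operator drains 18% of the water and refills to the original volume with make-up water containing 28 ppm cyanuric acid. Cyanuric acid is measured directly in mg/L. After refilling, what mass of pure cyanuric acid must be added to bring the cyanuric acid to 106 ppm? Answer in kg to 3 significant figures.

2.81 kg

Volume: 127,000 US gal × 3.785 L/gal = 480,695 L.
After draining 18% and refilling: 116 × 0.82 + 28 × 0.18 = 100.16 ppm.
Deficit to target: 106 − 100.16 = 5.84 mg/L.
Mass: 5.84 mg/L × 480,695 L = 2807 g cyanuric acid.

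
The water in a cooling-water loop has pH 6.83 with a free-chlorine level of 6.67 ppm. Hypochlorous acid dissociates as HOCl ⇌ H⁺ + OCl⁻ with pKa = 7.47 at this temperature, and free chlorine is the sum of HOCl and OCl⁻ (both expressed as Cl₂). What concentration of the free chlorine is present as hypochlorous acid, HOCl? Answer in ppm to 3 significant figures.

5.43 ppm

[OCl⁻]/[HOCl] = 10^(pH − pKa) = 10^(6.83 − 7.47) = 10^-0.64 = 0.2291.
Fraction as HOCl = 1 / (1 + 0.2291) = 0.8136.
HOCl = 0.8136 × 6.67 ppm = 5.427 ppm.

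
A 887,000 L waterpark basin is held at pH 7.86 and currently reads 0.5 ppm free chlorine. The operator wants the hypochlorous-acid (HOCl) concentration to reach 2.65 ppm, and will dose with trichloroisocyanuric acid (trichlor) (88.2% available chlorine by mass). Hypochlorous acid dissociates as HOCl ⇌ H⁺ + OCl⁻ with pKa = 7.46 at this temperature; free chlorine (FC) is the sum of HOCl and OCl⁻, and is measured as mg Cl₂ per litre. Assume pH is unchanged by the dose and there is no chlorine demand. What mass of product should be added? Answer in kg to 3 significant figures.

8.86 kg

[OCl⁻]/[HOCl] = 10^(pH − pKa) = 10^(7.86 − 7.46) = 2.512; fraction as HOCl = 1/(1 + 2.512) = 0.2847.
Free chlorine required for 2.65 ppm HOCl: 2.65 / 0.2847 = 9.306 ppm.
FC to add: 9.306 − 0.5 = 8.806 mg/L as Cl₂.
Cl₂ equivalent: 8.806 mg/L × 887,000 L = 7811 g.
Product at 88.2% available Cl: 7811 / 0.882 = 8856 g.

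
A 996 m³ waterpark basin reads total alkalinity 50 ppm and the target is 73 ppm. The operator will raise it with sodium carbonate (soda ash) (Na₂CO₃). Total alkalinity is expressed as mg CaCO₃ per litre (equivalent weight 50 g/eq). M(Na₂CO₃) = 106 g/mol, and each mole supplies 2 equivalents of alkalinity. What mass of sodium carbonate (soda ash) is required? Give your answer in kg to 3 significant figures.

24.3 kg

Volume: 996 m³ = 996,000 L.
Alkalinity to add: (73 − 50) = 23 mg/L as CaCO₃ × 996,000 L = 22,910 g as CaCO₃.
Equivalents: 22,910 g ÷ 50 g/eq = 458.2 eq.
Each mole of Na₂CO₃ supplies 2 eq, so 458.2 / 2 = 229.1 mol.
Mass: 229.1 mol × 106 g/mol = 24,280 g.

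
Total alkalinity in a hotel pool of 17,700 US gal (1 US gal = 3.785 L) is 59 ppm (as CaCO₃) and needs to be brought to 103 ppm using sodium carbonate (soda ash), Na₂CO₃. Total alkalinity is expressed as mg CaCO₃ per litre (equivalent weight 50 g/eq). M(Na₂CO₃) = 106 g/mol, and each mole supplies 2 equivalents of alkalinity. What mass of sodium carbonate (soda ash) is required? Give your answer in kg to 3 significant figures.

3.12 kg

Volume: 17,700 US gal × 3.785 L/gal = 66,994 L.
Alkalinity to add: (103 − 59) = 44 mg/L as CaCO₃ × 66,994 L = 2948 g as CaCO₃.
Equivalents: 2948 g ÷ 50 g/eq = 58.96 eq.
Each mole of Na₂CO₃ supplies 2 eq, so 58.96 / 2 = 29.48 mol.
Mass: 29.48 mol × 106 g/mol = 3125 g.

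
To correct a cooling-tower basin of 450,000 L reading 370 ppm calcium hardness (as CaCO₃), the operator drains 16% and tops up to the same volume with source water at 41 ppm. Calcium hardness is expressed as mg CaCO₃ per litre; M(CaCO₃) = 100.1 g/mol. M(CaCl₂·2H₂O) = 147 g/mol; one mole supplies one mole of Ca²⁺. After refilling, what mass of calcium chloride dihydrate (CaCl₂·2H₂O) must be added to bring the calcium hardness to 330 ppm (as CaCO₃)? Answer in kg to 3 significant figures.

8.35 kg

After draining 16% and refilling: 370 × 0.84 + 41 × 0.16 = 317.36 ppm.
Deficit to target: 330 − 317.36 = 12.64 mg/L.
As CaCO₃: 12.64 mg/L × 450,000 L = 5688 g; ÷ 100.1 = 56.82 mol Ca²⁺.
Mass: 56.82 × 147 = 8353 g.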